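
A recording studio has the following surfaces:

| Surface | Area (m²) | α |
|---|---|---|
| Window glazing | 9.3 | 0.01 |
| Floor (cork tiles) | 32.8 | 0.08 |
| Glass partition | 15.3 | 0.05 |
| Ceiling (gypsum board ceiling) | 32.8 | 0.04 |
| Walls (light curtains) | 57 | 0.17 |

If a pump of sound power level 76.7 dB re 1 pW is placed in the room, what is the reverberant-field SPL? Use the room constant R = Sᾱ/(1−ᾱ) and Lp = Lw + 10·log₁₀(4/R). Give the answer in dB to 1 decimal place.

Σ(Sᵢαᵢ) = 9.3×0.01 + 32.8×0.08 + 15.3×0.05 + 32.8×0.04 + 57×0.17 = 14.484; total area S = 147.2 m².
ᾱ = 0.0984, so room constant R = A/(1−ᾱ) = 16.065 m².
Lp = 76.7 + 10·log₁₀(4/16.065) = 76.7 + (-6.04) = 70.7 dB.

70.7 dB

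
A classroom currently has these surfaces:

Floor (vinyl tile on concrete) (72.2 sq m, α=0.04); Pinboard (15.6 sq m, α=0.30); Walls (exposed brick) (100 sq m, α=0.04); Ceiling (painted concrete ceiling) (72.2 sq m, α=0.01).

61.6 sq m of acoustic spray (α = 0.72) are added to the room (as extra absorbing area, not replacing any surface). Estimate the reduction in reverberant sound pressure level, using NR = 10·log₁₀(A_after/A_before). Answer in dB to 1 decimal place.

6.6 dB

Summing Sᵢαᵢ: 2.888 + 4.680 + 4.000 + 0.722 → A_before = 12.290 sabins.
Added absorption = 61.6 × 0.72 = 44.352 sabins.
A_after = 12.290 + 44.352 = 56.642 sabins.
NR = 10·log₁₀(56.642/12.290) = 6.6 dB.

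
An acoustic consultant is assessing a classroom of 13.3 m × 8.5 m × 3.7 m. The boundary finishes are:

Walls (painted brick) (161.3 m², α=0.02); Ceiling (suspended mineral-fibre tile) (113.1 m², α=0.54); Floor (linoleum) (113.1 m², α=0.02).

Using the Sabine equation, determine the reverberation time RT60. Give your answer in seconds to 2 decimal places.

1.01 s

Equivalent absorption area: A = 161.3·0.02 + 113.1·0.54 + 113.1·0.02 = 66.562 m².
V = 13.3·8.5·3.7 = 418.285 m³.
RT60 = 0.161 · V / A = 0.161 × 418.285 / 66.562 = 1.01 s.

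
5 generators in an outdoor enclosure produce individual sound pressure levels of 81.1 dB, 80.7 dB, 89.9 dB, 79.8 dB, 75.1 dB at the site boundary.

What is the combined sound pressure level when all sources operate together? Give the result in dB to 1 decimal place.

91.3 dB

Sum in the linear (power) domain: Σ 10^(Lᵢ/10) = 10^(81.1/10) + 10^(80.7/10) + 10^(89.9/10) + 10^(79.8/10) + 10^(75.1/10) = 1.351e+09.
Back to dB: 10·log₁₀ Σ = 91.3 dB.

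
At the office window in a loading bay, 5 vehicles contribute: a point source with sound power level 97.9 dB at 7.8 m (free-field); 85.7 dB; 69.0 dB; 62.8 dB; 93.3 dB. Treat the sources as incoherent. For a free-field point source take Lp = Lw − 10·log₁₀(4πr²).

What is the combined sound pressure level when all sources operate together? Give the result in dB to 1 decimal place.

Source at 7.8 m: Lp = 97.9 − 10·log₁₀(4π·7.8²) = 97.9 − 10·log₁₀(764.538) = 69.1 dB.
Converting to relative power and adding: 10^(69.1/10) + 10^(85.7/10) + 10^(69.0/10) + 10^(62.8/10) + 10^(93.3/10) = 2.527e+09.
Combined level = 10 log₁₀(2.527e+09) = 94.0 dB.

94.0 dB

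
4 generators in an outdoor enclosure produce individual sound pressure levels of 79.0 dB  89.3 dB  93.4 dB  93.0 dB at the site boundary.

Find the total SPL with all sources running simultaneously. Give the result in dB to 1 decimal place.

97.1 dB

Converting to relative power and adding: 10^(79.0/10) + 10^(89.3/10) + 10^(93.4/10) + 10^(93.0/10) = 5.114e+09.
L_total = 10·log₁₀(5.114e+09) = 97.1 dB.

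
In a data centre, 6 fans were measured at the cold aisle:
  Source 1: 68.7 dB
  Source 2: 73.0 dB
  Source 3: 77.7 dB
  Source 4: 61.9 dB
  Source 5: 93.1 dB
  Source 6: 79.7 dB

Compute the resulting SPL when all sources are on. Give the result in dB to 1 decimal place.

Sum in the linear (power) domain: Σ 10^(Lᵢ/10) = 10^(68.7/10) + 10^(73.0/10) + 10^(77.7/10) + 10^(61.9/10) + 10^(93.1/10) + 10^(79.7/10) = 2.223e+09.
Back to dB: 10·log₁₀ Σ = 93.5 dB.

93.5 dB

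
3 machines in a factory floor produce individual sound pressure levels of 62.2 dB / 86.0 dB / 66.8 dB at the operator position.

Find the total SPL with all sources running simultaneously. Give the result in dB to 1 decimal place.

86.1 dB

Converting to relative power and adding: 10^(62.2/10) + 10^(86.0/10) + 10^(66.8/10) = 4.046e+08.
L_total = 10·log₁₀(4.046e+08) = 86.1 dB.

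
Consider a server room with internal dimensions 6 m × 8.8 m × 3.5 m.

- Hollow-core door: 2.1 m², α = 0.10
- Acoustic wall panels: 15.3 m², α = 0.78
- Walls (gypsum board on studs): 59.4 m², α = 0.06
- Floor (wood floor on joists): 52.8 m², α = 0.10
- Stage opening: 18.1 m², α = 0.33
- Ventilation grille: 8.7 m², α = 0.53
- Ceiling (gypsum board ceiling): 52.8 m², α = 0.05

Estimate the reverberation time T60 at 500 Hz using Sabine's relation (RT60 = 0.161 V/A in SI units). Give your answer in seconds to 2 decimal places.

Summing Sᵢαᵢ: 0.210 + 11.934 + 3.564 + 5.280 + 5.973 + 4.611 + 2.640 → A = 34.212 sabins.
Room volume: 184.8 m³.
RT60 = 0.161 · V / A = 0.161 × 184.8 / 34.212 = 0.87 s.

0.87 s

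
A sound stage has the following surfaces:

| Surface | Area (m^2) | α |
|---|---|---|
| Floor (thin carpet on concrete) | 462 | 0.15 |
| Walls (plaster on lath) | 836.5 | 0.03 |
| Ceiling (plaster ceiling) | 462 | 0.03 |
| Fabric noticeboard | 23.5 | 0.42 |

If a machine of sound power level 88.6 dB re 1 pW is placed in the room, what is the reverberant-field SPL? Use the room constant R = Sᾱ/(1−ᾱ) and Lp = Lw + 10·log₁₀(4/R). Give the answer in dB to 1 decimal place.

73.6 dB

Σ(Sᵢαᵢ) = 462·0.15 + 836.5·0.03 + 462·0.03 + 23.5·0.42 = 118.125; total area S = 1784.0 m^2.
ᾱ = 118.125/1784.0 = 0.0662; R = Sᾱ/(1−ᾱ) = 118.125/(1−0.0662) = 126.499 m^2.
Lp = Lw + 10 log₁₀(4/R) = 88.6 -15.00 = 73.6 dB.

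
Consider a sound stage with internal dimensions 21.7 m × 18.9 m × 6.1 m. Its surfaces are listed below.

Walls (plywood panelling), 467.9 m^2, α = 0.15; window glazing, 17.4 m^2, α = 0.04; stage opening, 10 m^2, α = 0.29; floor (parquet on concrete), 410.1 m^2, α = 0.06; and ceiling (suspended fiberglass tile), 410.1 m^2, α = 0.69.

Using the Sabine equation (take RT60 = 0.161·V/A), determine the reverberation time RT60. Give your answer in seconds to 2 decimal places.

1.06 s

Total absorption A = 467.9·0.15 + 17.4·0.04 + 10·0.29 + 410.1·0.06 + 410.1·0.69
  = 70.185 + 0.696 + 2.900 + 24.606 + 282.969 = 381.356 m^2 sabins.
Volume V = 21.7 × 18.9 × 6.1 = 2501.793 m³.
RT60 = 0.161 · V / A = 0.161 × 2501.793 / 381.356 = 1.06 s.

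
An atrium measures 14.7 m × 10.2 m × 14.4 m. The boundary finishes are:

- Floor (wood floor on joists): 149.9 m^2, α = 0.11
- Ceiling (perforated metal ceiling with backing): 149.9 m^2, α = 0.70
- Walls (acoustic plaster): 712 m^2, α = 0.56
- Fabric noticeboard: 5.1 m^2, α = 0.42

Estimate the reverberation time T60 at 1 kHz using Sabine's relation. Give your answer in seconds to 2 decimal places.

0.67 sec

Summing Sᵢαᵢ: 16.489 + 104.930 + 398.720 + 2.142 → A = 522.281 sabins.
Room volume: 2159.136 m³.
T = 0.161 V/A = 0.161·2159.136/522.281 = 0.67 s.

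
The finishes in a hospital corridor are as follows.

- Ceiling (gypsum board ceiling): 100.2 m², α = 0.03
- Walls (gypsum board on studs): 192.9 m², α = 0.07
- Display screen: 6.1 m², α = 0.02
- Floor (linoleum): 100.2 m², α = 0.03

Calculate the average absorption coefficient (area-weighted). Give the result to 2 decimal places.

Total surface area S = 399.4 m².
Σ(Sᵢαᵢ) = 100.2×0.03 + 192.9×0.07 + 6.1×0.02 + 100.2×0.03 = 19.637.
ᾱ = 19.637 / 399.4 = 0.05.

0.05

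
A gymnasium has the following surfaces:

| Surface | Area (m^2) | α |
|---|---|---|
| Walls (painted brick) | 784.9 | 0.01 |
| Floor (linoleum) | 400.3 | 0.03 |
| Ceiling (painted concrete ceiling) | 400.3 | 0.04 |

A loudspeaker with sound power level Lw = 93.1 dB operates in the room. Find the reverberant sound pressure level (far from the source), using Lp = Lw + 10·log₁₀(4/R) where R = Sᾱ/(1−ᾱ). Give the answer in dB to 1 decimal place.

83.5 dB

Σ(Sᵢαᵢ) = 784.9×0.01 + 400.3×0.03 + 400.3×0.04 = 35.870; total area S = 1585.5 m^2.
ᾱ = 0.0226, so room constant R = A/(1−ᾱ) = 36.699 m^2.
Lp = 93.1 + 10·log₁₀(4/36.699) = 93.1 + (-9.63) = 83.5 dB.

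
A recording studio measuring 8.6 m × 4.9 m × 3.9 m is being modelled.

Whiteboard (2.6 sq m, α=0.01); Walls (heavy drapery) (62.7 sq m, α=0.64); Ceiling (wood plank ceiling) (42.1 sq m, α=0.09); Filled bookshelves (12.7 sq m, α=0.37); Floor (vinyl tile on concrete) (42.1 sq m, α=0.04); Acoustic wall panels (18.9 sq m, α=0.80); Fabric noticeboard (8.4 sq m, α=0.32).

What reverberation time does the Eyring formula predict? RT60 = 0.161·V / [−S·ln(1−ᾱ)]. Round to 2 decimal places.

0.31 sec

Total surface area S = 2.6 + 62.7 + 42.1 + 12.7 + 42.1 + 18.9 + 8.4 = 189.5 sq m.
Σ(Sᵢαᵢ) = 2.6×0.01 + 62.7×0.64 + 42.1×0.09 + 12.7×0.37 + 42.1×0.04 + 18.9×0.80 + 8.4×0.32 = 68.134.
ᾱ = 68.134 / 189.5 = 0.3595.
Eyring denominator: −S ln(1−ᾱ) = 84.423.
V = 8.6 × 4.9 × 3.9 = 164.346 m³.
T = 0.161·V/[−S·ln(1−ᾱ)] = 0.161·164.346/84.423 = 0.31 s.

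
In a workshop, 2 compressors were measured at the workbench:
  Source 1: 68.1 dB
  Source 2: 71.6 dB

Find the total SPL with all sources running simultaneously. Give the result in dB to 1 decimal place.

Σ 10^(Lᵢ/10) = 2.091e+07.
Back to dB: 10·log₁₀ Σ = 73.2 dB.

73.2 dB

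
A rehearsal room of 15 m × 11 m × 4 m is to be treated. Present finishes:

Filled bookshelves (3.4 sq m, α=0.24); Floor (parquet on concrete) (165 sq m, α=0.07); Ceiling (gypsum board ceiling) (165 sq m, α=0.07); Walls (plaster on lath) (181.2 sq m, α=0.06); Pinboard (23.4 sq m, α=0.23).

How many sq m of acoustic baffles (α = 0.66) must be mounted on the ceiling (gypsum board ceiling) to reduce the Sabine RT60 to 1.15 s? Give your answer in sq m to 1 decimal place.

88.5

Total absorption A₁ = 3.4·0.24 + 165·0.07 + 165·0.07 + 181.2·0.06 + 23.4·0.23
  = 0.816 + 11.550 + 11.550 + 10.872 + 5.382 = 40.170 sq m sabins.
Required A₂ = 0.161·660/1.15 = 92.400 sabins.
Absorption to add: 92.400 − 40.170 = 52.230 sabins.
Net gain per sq m: Δα = 0.66 − 0.07 = 0.59.
Area = ΔA/Δα = 52.230/0.59 = 88.5 sq m.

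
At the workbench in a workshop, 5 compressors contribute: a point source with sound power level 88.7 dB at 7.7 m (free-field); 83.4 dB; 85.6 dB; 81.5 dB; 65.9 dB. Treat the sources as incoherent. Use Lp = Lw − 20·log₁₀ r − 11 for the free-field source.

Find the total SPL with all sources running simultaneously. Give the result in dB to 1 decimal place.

Source at 7.7 m: Lp = 88.7 − 20·log₁₀(7.7) − 11 = 60.0 dB.
Sum in the linear (power) domain: Σ 10^(Lᵢ/10) = 10^(60.0/10) + 10^(83.4/10) + 10^(85.6/10) + 10^(81.5/10) + 10^(65.9/10) = 7.28e+08.
L_total = 10·log₁₀(7.28e+08) = 88.6 dB.

88.6 dB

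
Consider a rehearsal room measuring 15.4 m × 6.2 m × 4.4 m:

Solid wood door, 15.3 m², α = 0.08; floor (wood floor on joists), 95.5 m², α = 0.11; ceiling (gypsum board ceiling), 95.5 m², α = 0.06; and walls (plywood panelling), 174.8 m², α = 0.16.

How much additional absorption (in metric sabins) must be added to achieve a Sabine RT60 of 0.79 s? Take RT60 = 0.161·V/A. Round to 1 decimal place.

Summing Sᵢαᵢ: 1.224 + 10.505 + 5.730 + 27.968 → A₁ = 45.427 sabins.
For T = 0.79 s, need A₂ = 0.161·V/T = 0.161·420.112/0.79 = 85.618 sabins.
Additional absorption ΔA = 85.618 − 45.427 = 40.2 sabins.

40.2 sabins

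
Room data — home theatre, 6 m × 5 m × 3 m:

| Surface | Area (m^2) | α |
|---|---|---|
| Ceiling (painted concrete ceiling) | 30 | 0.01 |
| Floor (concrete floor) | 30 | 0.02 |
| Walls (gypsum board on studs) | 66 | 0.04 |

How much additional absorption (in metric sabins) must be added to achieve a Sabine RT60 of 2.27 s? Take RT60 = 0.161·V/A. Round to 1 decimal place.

Equivalent absorption area: A₁ = 30×0.01 + 30×0.02 + 66×0.04 = 3.540 m^2.
For T = 2.27 s, need A₂ = 0.161·V/T = 0.161·90/2.27 = 6.383 sabins.
ΔA = A₂ − A₁ = 6.383 − 3.540 = 2.8 sabins.

2.8 sabins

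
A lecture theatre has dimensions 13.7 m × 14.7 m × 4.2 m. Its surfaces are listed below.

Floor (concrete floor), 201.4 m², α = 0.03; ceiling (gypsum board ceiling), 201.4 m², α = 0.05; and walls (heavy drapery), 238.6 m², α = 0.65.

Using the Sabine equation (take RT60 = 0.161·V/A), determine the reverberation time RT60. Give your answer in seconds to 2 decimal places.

Total absorption A = 201.4*0.03 + 201.4*0.05 + 238.6*0.65
  = 6.042 + 10.070 + 155.090 = 171.202 m² sabins.
Room volume: 845.838 m³.
Sabine: RT60 = 0.161 × 845.838 / 171.202 = 0.80 s.

0.80 seconds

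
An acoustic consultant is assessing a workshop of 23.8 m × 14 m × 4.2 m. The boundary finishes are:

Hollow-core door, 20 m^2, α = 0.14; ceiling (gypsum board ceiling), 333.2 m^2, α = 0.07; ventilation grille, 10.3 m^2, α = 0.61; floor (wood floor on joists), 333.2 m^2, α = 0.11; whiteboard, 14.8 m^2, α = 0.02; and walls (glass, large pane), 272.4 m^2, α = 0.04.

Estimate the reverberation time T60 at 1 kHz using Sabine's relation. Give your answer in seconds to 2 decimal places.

2.81 s

Equivalent absorption area: A = 20*0.14 + 333.2*0.07 + 10.3*0.61 + 333.2*0.11 + 14.8*0.02 + 272.4*0.04 = 80.251 m^2.
V = 23.8·14·4.2 = 1399.44 m³.
T = 0.161 V/A = 0.161·1399.44/80.251 = 2.81 s.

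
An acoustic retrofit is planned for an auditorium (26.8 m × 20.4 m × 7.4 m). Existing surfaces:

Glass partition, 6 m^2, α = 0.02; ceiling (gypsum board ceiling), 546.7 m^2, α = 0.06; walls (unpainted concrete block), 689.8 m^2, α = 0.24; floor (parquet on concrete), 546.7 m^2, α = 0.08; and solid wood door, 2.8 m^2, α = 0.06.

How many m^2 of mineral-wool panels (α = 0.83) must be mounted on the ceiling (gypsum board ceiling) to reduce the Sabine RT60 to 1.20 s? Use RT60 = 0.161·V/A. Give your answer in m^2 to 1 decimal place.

A₁ = Σ Sᵢαᵢ = 6·0.02 + 546.7·0.06 + 689.8·0.24 + 546.7·0.08 + 2.8·0.06 = 242.378 sabins.
V = 4045.728 m³. Target absorption A₂ = 0.161 × 4045.728 / 1.20 = 542.802 sabins.
ΔA needed = 542.802 − 242.378 = 300.424 sabins.
Net gain per m^2: Δα = 0.83 − 0.06 = 0.77.
Area = ΔA/Δα = 300.424/0.77 = 390.2 m^2.

390.2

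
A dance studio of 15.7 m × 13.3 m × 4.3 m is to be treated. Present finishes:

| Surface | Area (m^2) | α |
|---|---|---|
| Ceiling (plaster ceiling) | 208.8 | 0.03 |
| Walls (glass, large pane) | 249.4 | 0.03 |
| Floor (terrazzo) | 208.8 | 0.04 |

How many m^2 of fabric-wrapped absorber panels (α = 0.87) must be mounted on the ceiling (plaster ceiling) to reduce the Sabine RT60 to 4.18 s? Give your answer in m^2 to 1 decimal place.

14.9

Total absorption A₁ = 208.8·0.03 + 249.4·0.03 + 208.8·0.04
  = 6.264 + 7.482 + 8.352 = 22.098 m^2 sabins.
Required A₂ = 0.161·897.883/4.18 = 34.584 sabins.
ΔA needed = 34.584 − 22.098 = 12.486 sabins.
Each m^2 of panel replacing the ceiling (plaster ceiling) adds (0.87 − 0.03) = 0.84 sabins.
Area = ΔA/Δα = 12.486/0.84 = 14.9 m^2.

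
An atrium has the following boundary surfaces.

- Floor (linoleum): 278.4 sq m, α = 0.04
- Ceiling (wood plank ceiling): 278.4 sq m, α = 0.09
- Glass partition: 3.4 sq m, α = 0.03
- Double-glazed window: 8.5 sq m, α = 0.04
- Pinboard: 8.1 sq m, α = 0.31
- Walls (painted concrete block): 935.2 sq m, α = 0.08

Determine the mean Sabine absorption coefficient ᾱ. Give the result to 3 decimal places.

Total surface area S = 1512.0 sq m.
Weighted sum Σ Sα = 113.961.
ᾱ = A/S = 0.075.

0.075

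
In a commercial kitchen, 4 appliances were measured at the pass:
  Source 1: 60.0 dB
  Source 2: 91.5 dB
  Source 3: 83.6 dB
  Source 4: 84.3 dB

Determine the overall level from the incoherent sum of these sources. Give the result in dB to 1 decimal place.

92.8 dB

Converting to relative power and adding: 10^(60.0/10) + 10^(91.5/10) + 10^(83.6/10) + 10^(84.3/10) = 1.912e+09.
Combined level = 10 log₁₀(1.912e+09) = 92.8 dB.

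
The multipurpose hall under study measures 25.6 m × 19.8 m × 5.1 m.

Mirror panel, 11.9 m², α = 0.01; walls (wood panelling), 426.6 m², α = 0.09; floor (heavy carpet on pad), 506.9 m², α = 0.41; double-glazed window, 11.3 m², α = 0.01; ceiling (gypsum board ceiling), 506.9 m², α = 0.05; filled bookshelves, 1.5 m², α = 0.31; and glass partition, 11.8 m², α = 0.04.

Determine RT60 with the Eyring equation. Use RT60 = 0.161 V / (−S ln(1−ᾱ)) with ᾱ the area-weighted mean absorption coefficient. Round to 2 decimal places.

1.38 seconds

S = Σ Sᵢ = 1476.9 m².
Absorption A = 11.9×0.01 + 426.6×0.09 + 506.9×0.41 + 11.3×0.01 + 506.9×0.05 + 1.5×0.31 + 11.8×0.04 = 272.737 sabins.
Mean coefficient ᾱ = A/S = 0.1847.
Eyring denominator: −S ln(1−ᾱ) = 301.582.
V = 25.6 × 19.8 × 5.1 = 2585.088 m³.
RT60 = 0.161 × 2585.088 / 301.582 = 1.38 s.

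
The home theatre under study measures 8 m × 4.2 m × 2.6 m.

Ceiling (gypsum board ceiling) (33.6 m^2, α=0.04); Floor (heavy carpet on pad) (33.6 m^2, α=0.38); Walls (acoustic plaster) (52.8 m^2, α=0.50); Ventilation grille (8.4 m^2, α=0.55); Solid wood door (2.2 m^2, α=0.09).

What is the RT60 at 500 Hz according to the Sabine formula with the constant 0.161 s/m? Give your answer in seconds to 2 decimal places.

0.31 s

Summing Sᵢαᵢ: 1.344 + 12.768 + 26.400 + 4.620 + 0.198 → A = 45.330 sabins.
Volume V = 8 × 4.2 × 2.6 = 87.36 m³.
Sabine: RT60 = 0.161 × 87.36 / 45.330 = 0.31 s.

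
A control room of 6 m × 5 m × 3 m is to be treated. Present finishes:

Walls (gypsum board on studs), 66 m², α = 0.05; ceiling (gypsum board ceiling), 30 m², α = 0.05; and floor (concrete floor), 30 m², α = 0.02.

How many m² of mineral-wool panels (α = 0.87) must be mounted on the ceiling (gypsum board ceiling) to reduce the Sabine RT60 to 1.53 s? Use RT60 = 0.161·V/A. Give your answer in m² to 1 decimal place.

Total absorption A₁ = 66×0.05 + 30×0.05 + 30×0.02
  = 3.300 + 1.500 + 0.600 = 5.400 m² sabins.
V = 90 m³. Target absorption A₂ = 0.161 × 90 / 1.53 = 9.471 sabins.
Absorption to add: 9.471 − 5.400 = 4.071 sabins.
Each m² of panel replacing the ceiling (gypsum board ceiling) adds (0.87 − 0.05) = 0.82 sabins.
Area = ΔA/Δα = 4.071/0.82 = 5.0 m².

5.0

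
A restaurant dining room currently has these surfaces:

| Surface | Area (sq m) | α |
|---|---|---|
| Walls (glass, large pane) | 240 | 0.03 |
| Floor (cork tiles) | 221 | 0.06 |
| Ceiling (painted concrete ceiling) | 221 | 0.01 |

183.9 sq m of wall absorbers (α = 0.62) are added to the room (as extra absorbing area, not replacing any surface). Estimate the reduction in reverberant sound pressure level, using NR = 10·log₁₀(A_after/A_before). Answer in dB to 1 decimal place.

Equivalent absorption area: A_before = 240*0.03 + 221*0.06 + 221*0.01 = 22.670 sq m.
Added absorption = 183.9 × 0.62 = 114.018 sabins.
New total A_after = 136.688 sabins.
NR = 10·log₁₀(136.688/22.670) = 7.8 dB.

7.8 dB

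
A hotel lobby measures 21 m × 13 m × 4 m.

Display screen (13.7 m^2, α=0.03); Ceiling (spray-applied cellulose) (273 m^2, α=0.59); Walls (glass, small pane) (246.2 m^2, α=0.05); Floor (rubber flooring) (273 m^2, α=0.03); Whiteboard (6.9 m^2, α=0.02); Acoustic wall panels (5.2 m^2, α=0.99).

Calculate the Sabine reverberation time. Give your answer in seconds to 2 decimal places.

Total absorption A = 13.7×0.03 + 273×0.59 + 246.2×0.05 + 273×0.03 + 6.9×0.02 + 5.2×0.99
  = 0.411 + 161.070 + 12.310 + 8.190 + 0.138 + 5.148 = 187.267 m^2 sabins.
V = 21·13·4 = 1092 m³.
Sabine: RT60 = 0.161 × 1092 / 187.267 = 0.94 s.

0.94 s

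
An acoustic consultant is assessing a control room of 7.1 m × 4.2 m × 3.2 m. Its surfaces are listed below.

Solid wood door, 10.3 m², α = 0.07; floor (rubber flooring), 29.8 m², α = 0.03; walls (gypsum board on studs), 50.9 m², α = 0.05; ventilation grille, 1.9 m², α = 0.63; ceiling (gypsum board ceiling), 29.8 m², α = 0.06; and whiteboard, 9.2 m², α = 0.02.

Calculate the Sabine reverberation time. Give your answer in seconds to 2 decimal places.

Equivalent absorption area: A = 10.3×0.07 + 29.8×0.03 + 50.9×0.05 + 1.9×0.63 + 29.8×0.06 + 9.2×0.02 = 7.329 m².
V = 7.1·4.2·3.2 = 95.424 m³.
T = 0.161 V/A = 0.161·95.424/7.329 = 2.10 s.

2.10 s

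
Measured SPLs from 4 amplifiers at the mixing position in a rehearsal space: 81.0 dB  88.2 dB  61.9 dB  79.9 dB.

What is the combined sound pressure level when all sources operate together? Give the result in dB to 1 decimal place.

89.5 dB

Converting to relative power and adding: 10^(81.0/10) + 10^(88.2/10) + 10^(61.9/10) + 10^(79.9/10) = 8.859e+08.
Combined level = 10 log₁₀(8.859e+08) = 89.5 dB.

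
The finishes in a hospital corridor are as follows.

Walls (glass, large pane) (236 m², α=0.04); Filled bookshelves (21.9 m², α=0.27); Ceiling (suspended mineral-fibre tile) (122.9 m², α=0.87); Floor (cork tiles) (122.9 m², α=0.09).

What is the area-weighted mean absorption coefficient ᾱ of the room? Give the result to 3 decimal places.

Total surface area S = 503.7 m².
Weighted sum Σ Sα = 133.337.
ᾱ = 133.337 / 503.7 = 0.265.

0.265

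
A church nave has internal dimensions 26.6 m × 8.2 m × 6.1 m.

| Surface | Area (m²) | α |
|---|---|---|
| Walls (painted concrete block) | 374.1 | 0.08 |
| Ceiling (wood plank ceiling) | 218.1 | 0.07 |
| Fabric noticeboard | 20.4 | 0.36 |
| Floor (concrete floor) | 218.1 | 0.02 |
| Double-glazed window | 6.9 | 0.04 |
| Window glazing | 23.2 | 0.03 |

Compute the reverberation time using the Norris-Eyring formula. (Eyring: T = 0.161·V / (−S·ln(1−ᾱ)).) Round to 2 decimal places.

Total surface area S = 374.1 + 218.1 + 20.4 + 218.1 + 6.9 + 23.2 = 860.8 m².
Absorption A = 374.1×0.08 + 218.1×0.07 + 20.4×0.36 + 218.1×0.02 + 6.9×0.04 + 23.2×0.03 = 57.873 sabins.
ᾱ = 57.873 / 860.8 = 0.0672.
−S·ln(1−ᾱ) = −860.8 × ln(1 − 0.0672) = 59.881.
V = 26.6 × 8.2 × 6.1 = 1330.532 m³.
T = 0.161·V/[−S·ln(1−ᾱ)] = 0.161·1330.532/59.881 = 3.58 s.

3.58 seconds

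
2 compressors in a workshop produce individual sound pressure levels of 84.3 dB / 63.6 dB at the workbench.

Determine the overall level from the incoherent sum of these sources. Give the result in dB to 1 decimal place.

84.3 dB

Converting to relative power and adding: 10^(84.3/10) + 10^(63.6/10) = 2.714e+08.
Combined level = 10 log₁₀(2.714e+08) = 84.3 dB.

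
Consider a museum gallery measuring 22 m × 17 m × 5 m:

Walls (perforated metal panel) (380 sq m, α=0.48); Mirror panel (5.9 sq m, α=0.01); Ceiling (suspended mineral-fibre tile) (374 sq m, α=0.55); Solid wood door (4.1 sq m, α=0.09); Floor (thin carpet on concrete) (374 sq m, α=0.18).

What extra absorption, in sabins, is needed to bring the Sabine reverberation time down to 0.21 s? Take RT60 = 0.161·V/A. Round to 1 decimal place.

Equivalent absorption area: A₁ = 380×0.48 + 5.9×0.01 + 374×0.55 + 4.1×0.09 + 374×0.18 = 455.848 sq m.
For T = 0.21 s, need A₂ = 0.161·V/T = 0.161·1870/0.21 = 1433.667 sabins.
Additional absorption ΔA = 1433.667 − 455.848 = 977.8 sabins.

977.8 sabins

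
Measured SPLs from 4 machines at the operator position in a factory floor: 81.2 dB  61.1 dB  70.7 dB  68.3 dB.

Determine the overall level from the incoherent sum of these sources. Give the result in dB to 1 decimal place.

81.8 dB

Sum in the linear (power) domain: Σ 10^(Lᵢ/10) = 10^(81.2/10) + 10^(61.1/10) + 10^(70.7/10) + 10^(68.3/10) = 1.516e+08.
L_total = 10·log₁₀(1.516e+08) = 81.8 dB.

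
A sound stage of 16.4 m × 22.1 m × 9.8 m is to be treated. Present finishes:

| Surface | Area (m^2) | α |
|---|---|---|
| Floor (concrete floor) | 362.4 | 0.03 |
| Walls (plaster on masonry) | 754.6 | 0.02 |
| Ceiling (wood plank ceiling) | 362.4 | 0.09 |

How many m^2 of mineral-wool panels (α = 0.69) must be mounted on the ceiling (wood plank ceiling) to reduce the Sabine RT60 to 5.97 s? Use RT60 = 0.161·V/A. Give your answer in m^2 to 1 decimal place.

62.0

Equivalent absorption area: A₁ = 362.4*0.03 + 754.6*0.02 + 362.4*0.09 = 58.580 m^2.
Required A₂ = 0.161·3551.912/5.97 = 95.789 sabins.
Absorption to add: 95.789 − 58.580 = 37.209 sabins.
Each m^2 of panel replacing the ceiling (wood plank ceiling) adds (0.69 − 0.09) = 0.60 sabins.
Area = ΔA/Δα = 37.209/0.60 = 62.0 m^2.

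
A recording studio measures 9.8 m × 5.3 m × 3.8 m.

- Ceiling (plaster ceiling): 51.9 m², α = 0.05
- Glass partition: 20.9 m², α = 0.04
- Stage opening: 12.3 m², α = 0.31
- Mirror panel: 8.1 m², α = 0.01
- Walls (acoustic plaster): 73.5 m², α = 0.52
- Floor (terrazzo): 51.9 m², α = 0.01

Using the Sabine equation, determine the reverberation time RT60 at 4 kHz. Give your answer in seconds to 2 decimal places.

0.69 s

A = Σ Sᵢαᵢ = 51.9*0.05 + 20.9*0.04 + 12.3*0.31 + 8.1*0.01 + 73.5*0.52 + 51.9*0.01 = 46.064 sabins.
V = 9.8·5.3·3.8 = 197.372 m³.
RT60 = 0.161 · V / A = 0.161 × 197.372 / 46.064 = 0.69 s.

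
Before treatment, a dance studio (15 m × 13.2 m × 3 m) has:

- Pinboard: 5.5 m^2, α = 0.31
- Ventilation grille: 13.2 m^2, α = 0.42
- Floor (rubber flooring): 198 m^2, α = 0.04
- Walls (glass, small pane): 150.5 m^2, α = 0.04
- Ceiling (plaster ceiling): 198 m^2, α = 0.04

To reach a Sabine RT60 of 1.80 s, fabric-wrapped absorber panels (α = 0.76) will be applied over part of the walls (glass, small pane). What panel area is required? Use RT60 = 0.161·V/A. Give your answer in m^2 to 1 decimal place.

Equivalent absorption area: A₁ = 5.5·0.31 + 13.2·0.42 + 198·0.04 + 150.5·0.04 + 198·0.04 = 29.109 m^2.
Required A₂ = 0.161·594/1.80 = 53.130 sabins.
Absorption to add: 53.130 − 29.109 = 24.021 sabins.
Net gain per m^2: Δα = 0.76 − 0.04 = 0.72.
Panel area = 24.021 / 0.72 = 33.4 m^2.

33.4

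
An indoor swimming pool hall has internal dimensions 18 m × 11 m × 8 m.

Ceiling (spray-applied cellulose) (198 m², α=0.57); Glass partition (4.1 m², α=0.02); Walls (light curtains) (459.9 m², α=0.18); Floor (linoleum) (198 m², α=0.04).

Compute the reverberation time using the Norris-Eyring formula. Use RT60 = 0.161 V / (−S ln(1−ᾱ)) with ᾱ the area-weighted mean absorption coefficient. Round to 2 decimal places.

Total surface area S = 198 + 4.1 + 459.9 + 198 = 860.0 m².
Σ(Sᵢαᵢ) = 198×0.57 + 4.1×0.02 + 459.9×0.18 + 198×0.04 = 203.644.
Mean coefficient ᾱ = A/S = 0.2368.
Eyring denominator: −S ln(1−ᾱ) = 232.402.
V = 18 × 11 × 8 = 1584 m³.
RT60 = 0.161 × 1584 / 232.402 = 1.10 s.

1.10 sec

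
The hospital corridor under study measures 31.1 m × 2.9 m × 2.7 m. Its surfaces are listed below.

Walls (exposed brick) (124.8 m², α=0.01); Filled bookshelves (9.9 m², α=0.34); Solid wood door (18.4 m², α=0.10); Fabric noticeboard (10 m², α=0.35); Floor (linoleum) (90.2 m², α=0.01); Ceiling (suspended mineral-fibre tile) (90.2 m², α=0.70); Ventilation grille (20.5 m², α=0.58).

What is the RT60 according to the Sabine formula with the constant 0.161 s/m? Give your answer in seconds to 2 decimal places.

0.46 s

Equivalent absorption area: A = 124.8*0.01 + 9.9*0.34 + 18.4*0.10 + 10*0.35 + 90.2*0.01 + 90.2*0.70 + 20.5*0.58 = 85.886 m².
V = 31.1·2.9·2.7 = 243.513 m³.
T = 0.161 V/A = 0.161·243.513/85.886 = 0.46 s.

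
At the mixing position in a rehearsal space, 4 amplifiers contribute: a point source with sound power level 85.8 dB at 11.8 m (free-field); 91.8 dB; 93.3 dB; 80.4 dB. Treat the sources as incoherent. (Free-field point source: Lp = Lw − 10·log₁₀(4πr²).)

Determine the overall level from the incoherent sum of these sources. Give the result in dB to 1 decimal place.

95.8 dB

Source at 11.8 m: Lp = 85.8 − 10·log₁₀(4π·11.8²) = 85.8 − 10·log₁₀(1749.741) = 53.4 dB.
Converting to relative power and adding: 10^(53.4/10) + 10^(91.8/10) + 10^(93.3/10) + 10^(80.4/10) = 3.761e+09.
Back to dB: 10·log₁₀ Σ = 95.8 dB.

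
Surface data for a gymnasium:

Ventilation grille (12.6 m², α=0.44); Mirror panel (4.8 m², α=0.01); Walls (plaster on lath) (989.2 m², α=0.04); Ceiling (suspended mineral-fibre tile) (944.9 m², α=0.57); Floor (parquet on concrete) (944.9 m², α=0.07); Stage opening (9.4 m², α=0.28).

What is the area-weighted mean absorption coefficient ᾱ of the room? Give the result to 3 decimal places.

S = Σ Sᵢ = 12.6 + 4.8 + 989.2 + 944.9 + 944.9 + 9.4 = 2905.8 m².
A = 12.6×0.44 + 4.8×0.01 + 989.2×0.04 + 944.9×0.57 + 944.9×0.07 + 9.4×0.28 = 652.528 sabins.
ᾱ = A/S = 0.225.

0.225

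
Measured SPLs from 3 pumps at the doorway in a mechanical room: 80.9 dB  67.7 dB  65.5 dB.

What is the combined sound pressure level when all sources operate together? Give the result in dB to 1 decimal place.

Converting to relative power and adding: 10^(80.9/10) + 10^(67.7/10) + 10^(65.5/10) = 1.325e+08.
Combined level = 10 log₁₀(1.325e+08) = 81.2 dB.

81.2 dB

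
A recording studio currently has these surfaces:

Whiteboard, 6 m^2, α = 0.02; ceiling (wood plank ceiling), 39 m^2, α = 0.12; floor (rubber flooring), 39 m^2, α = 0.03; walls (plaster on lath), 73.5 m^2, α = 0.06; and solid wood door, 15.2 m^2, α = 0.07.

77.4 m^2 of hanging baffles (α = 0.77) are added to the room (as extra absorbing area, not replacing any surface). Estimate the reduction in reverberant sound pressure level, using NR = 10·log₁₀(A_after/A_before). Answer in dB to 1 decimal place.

Summing Sᵢαᵢ: 0.120 + 4.680 + 1.170 + 4.410 + 1.064 → A_before = 11.444 sabins.
Treatment contributes 77.4·0.77 = 59.598 sabins.
A_after = 11.444 + 59.598 = 71.042 sabins.
NR = 10·log₁₀(71.042/11.444) = 7.9 dB.

7.9 dB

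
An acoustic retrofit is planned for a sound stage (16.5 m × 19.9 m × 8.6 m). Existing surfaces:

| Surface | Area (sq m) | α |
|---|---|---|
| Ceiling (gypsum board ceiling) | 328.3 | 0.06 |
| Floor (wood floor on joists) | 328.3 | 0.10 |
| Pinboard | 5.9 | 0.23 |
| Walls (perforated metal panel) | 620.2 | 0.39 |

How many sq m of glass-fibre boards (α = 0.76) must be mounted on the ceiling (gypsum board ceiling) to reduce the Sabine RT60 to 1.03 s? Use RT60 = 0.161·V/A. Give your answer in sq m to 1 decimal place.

208.0

Equivalent absorption area: A₁ = 328.3·0.06 + 328.3·0.10 + 5.9·0.23 + 620.2·0.39 = 295.763 sq m.
Required A₂ = 0.161·2823.81/1.03 = 441.392 sabins.
Absorption to add: 441.392 − 295.763 = 145.629 sabins.
Each sq m of panel replacing the ceiling (gypsum board ceiling) adds (0.76 − 0.06) = 0.70 sabins.
Area = ΔA/Δα = 145.629/0.70 = 208.0 sq m.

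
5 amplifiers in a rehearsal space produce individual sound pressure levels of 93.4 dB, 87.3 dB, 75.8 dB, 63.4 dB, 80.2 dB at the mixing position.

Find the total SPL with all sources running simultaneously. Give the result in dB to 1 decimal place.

94.6 dB

Converting to relative power and adding: 10^(93.4/10) + 10^(87.3/10) + 10^(75.8/10) + 10^(63.4/10) + 10^(80.2/10) = 2.87e+09.
Combined level = 10 log₁₀(2.87e+09) = 94.6 dB.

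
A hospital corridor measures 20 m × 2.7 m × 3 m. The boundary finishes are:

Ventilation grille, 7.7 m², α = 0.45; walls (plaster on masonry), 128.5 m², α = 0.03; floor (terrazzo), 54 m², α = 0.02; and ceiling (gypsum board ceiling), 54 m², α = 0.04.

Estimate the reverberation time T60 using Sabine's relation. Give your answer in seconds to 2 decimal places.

2.47 s

Total absorption A = 7.7*0.45 + 128.5*0.03 + 54*0.02 + 54*0.04
  = 3.465 + 3.855 + 1.080 + 2.160 = 10.560 m² sabins.
Room volume: 162 m³.
T = 0.161 V/A = 0.161·162/10.560 = 2.47 s.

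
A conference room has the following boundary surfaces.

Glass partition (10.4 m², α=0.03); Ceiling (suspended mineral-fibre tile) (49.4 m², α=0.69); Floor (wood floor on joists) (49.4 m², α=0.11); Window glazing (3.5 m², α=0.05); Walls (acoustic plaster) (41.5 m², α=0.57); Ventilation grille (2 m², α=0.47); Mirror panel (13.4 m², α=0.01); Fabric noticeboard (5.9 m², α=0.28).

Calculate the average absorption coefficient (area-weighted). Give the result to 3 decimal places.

0.378

Total surface area S = 175.5 m².
Weighted sum Σ Sα = 66.388.
ᾱ = A/S = 0.378.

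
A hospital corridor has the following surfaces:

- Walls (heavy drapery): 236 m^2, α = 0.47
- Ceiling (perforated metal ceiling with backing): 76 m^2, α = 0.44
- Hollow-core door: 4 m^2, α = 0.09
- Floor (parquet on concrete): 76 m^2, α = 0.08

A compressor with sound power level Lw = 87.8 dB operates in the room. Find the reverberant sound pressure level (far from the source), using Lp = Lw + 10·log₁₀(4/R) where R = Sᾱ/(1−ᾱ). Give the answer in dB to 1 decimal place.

A = 150.800 sabins; S = 392.0 m^2.
ᾱ = 150.800/392.0 = 0.3847; R = Sᾱ/(1−ᾱ) = 150.800/(1−0.3847) = 245.084 m^2.
Lp = 87.8 + 10·log₁₀(4/245.084) = 87.8 + (-17.87) = 69.9 dB.

69.9 dB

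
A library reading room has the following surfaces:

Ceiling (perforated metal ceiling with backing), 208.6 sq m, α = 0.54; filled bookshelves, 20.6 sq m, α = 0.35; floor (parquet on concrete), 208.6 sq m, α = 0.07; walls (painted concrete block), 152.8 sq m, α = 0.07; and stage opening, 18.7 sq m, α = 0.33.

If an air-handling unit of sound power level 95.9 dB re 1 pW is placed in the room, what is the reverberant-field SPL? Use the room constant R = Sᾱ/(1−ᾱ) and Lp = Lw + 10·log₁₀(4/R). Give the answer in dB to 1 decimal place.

78.9 dB

A = 151.323 sabins; S = 609.3 sq m.
ᾱ = 0.2484, so room constant R = A/(1−ᾱ) = 201.334 sq m.
Lp = Lw + 10 log₁₀(4/R) = 95.9 -17.02 = 78.9 dB.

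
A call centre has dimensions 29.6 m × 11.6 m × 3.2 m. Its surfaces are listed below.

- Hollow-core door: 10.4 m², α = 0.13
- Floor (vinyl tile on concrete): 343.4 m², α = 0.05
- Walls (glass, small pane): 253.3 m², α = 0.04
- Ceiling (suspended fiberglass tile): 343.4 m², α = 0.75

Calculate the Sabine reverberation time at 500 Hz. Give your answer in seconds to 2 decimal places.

Summing Sᵢαᵢ: 1.352 + 17.170 + 10.132 + 257.550 → A = 286.204 sabins.
Volume V = 29.6 × 11.6 × 3.2 = 1098.752 m³.
Sabine: RT60 = 0.161 × 1098.752 / 286.204 = 0.62 s.

0.62 sec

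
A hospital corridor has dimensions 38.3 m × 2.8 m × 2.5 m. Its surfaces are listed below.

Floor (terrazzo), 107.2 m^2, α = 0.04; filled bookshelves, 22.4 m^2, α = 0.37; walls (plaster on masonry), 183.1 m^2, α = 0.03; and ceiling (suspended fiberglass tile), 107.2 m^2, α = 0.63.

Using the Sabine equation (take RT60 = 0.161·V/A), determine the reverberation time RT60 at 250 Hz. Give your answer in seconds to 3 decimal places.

0.504 s

Equivalent absorption area: A = 107.2×0.04 + 22.4×0.37 + 183.1×0.03 + 107.2×0.63 = 85.605 m^2.
Room volume: 268.1 m³.
T = 0.161 V/A = 0.161·268.1/85.605 = 0.504 s.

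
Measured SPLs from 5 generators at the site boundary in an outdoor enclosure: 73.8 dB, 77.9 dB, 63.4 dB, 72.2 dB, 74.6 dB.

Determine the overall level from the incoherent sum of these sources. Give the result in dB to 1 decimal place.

81.2 dB

Converting to relative power and adding: 10^(73.8/10) + 10^(77.9/10) + 10^(63.4/10) + 10^(72.2/10) + 10^(74.6/10) = 1.333e+08.
Combined level = 10 log₁₀(1.333e+08) = 81.2 dB.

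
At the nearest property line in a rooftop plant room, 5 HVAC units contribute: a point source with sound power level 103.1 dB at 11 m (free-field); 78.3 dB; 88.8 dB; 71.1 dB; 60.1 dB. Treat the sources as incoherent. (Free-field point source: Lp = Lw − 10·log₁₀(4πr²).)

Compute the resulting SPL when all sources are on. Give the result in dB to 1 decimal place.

Source at 11 m: Lp = 103.1 − 10·log₁₀(4π·11²) = 103.1 − 10·log₁₀(1520.531) = 71.3 dB.
Sum in the linear (power) domain: Σ 10^(Lᵢ/10) = 10^(71.3/10) + 10^(78.3/10) + 10^(88.8/10) + 10^(71.1/10) + 10^(60.1/10) = 8.536e+08.
Combined level = 10 log₁₀(8.536e+08) = 89.3 dB.

89.3 dB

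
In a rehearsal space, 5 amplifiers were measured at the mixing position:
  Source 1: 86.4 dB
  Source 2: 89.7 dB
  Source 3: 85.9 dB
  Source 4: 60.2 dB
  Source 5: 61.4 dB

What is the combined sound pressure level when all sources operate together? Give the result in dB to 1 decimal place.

92.5 dB

Sum in the linear (power) domain: Σ 10^(Lᵢ/10) = 10^(86.4/10) + 10^(89.7/10) + 10^(85.9/10) + 10^(60.2/10) + 10^(61.4/10) = 1.761e+09.
L_total = 10·log₁₀(1.761e+09) = 92.5 dB.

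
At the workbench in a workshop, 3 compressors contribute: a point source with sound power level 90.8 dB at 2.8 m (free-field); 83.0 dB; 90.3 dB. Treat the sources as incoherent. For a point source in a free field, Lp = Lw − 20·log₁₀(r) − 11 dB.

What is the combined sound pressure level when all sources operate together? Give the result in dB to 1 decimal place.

91.1 dB

Source at 2.8 m: Lp = 90.8 − 20·log₁₀(2.8) − 11 = 70.9 dB.
Converting to relative power and adding: 10^(70.9/10) + 10^(83.0/10) + 10^(90.3/10) = 1.283e+09.
L_total = 10·log₁₀(1.283e+09) = 91.1 dB.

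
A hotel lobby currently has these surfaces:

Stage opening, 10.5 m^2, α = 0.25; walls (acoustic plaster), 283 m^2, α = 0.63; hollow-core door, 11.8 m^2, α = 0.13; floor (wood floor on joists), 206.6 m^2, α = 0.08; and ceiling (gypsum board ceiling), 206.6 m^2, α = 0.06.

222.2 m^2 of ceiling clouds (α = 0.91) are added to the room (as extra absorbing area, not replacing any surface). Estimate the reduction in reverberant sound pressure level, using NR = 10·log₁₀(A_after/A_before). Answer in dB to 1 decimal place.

2.9 dB

Total absorption A_before = 10.5*0.25 + 283*0.63 + 11.8*0.13 + 206.6*0.08 + 206.6*0.06
  = 2.625 + 178.290 + 1.534 + 16.528 + 12.396 = 211.373 m^2 sabins.
Treatment contributes 222.2·0.91 = 202.202 sabins.
New total A_after = 413.575 sabins.
NR = 10·log₁₀(413.575/211.373) = 2.9 dB.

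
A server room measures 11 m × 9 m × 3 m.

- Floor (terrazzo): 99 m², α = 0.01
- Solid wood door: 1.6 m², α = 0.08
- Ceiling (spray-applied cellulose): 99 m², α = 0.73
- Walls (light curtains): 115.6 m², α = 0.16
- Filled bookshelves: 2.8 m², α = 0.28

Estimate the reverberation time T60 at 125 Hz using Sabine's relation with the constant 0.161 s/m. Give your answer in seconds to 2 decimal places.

0.52 seconds

A = Σ Sᵢαᵢ = 99×0.01 + 1.6×0.08 + 99×0.73 + 115.6×0.16 + 2.8×0.28 = 92.668 sabins.
Room volume: 297 m³.
Sabine: RT60 = 0.161 × 297 / 92.668 = 0.52 s.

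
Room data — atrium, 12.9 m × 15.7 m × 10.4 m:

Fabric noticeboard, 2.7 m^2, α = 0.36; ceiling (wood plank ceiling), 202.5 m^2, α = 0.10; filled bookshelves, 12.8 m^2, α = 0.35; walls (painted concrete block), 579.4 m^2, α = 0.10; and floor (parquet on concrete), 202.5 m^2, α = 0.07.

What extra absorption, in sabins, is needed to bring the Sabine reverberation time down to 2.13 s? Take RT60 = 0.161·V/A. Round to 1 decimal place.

Total absorption A₁ = 2.7·0.36 + 202.5·0.10 + 12.8·0.35 + 579.4·0.10 + 202.5·0.07
  = 0.972 + 20.250 + 4.480 + 57.940 + 14.175 = 97.817 m^2 sabins.
V = 2106.312 m³. Required absorption A₂ = 0.161 × 2106.312 / 2.13 = 159.209 sabins.
ΔA = A₂ − A₁ = 159.209 − 97.817 = 61.4 sabins.

61.4 sabins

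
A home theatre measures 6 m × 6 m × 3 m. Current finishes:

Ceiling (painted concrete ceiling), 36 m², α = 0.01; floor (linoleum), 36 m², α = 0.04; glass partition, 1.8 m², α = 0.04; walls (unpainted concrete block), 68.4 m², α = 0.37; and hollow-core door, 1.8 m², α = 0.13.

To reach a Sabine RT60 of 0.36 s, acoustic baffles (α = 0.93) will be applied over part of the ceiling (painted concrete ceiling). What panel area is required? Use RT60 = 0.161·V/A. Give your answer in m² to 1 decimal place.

22.7

A₁ = Σ Sᵢαᵢ = 36×0.01 + 36×0.04 + 1.8×0.04 + 68.4×0.37 + 1.8×0.13 = 27.414 sabins.
Required A₂ = 0.161·108/0.36 = 48.300 sabins.
ΔA needed = 48.300 − 27.414 = 20.886 sabins.
Each m² of panel replacing the ceiling (painted concrete ceiling) adds (0.93 − 0.01) = 0.92 sabins.
Panel area = 20.886 / 0.92 = 22.7 m².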